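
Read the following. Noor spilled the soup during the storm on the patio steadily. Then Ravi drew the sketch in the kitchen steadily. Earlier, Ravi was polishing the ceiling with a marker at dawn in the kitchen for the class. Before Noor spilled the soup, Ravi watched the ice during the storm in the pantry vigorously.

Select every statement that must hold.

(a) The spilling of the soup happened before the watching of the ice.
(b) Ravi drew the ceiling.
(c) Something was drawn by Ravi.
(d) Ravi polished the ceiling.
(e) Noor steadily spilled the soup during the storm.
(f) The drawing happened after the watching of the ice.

(c), (d), (e), (f)

(a) Not entailed — the narrative places the watching before the spilling, not after.
(b) Not entailed — Ravi drew the sketch, not the ceiling; the ceiling belongs to the polishing event.
(c) Entailed — every conjunct here is already in the original drawing event.
(d) Entailed — 'polish' is an activity; 'was polishing' entails that some polishing happened, so 'polished' holds.
(e) Entailed — every conjunct here is already in the original spilling event.
(f) Entailed — the narrative places the watching before the drawing.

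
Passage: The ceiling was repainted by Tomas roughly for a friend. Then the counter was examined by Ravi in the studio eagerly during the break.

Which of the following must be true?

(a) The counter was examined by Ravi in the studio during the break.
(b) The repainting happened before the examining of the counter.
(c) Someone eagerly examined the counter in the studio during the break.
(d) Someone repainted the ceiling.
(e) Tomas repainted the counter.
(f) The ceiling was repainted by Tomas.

(a), (b), (c), (d), (f)

(a) Entailed — every conjunct here is already in the original examining event.
(b) Entailed — the narrative places the repainting before the examining.
(c) Entailed — this follows by dropping conjuncts from the examining event's description.
(d) Entailed — the original entails any weakening of itself; this just drops 'roughly', 'for a friend' and generalizes the agent.
(e) Not entailed — Tomas repainted the ceiling, not the counter; the counter belongs to the examining event.
(f) Entailed — dropping 'roughly', 'for a friend' leaves a sub-description the original still satisfies.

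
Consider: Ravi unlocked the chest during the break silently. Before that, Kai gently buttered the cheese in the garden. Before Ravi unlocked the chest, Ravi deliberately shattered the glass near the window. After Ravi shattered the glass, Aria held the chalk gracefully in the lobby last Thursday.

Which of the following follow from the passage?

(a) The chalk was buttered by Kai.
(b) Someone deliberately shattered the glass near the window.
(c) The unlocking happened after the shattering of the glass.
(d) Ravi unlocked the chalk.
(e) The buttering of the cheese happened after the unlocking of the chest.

(b), (c)

(a) Not entailed — Kai buttered the cheese, not the chalk; the chalk belongs to the holding event.
(b) Entailed — every conjunct here is already in the original shattering event.
(c) Entailed — the narrative places the shattering before the unlocking.
(d) Not entailed — Ravi unlocked the chest, not the chalk; the chalk belongs to the holding event.
(e) Not entailed — the narrative places the buttering before the unlocking, not after.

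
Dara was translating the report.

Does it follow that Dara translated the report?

no

'was translating' is progressive; for an accomplishment like 'translate the report', it doesn't entail completion.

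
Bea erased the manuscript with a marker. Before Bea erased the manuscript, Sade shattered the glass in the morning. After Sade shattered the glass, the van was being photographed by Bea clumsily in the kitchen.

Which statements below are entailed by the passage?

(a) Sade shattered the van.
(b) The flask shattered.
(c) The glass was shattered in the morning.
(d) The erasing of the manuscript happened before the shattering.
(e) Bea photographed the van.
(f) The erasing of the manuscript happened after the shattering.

(c), (f)

(a) Not entailed — Sade shattered the glass, not the van; the van belongs to the photographing event.
(b) Not entailed — the glass is what shattered, not the flask.
(c) Entailed — the original entails any weakening of itself; this just generalizes the agent.
(d) Not entailed — the narrative places the shattering before the erasing, not after.
(e) Not entailed — 'was photographing' is progressive on an accomplishment; it does not entail the completed 'photographed'.
(f) Entailed — the narrative places the shattering before the erasing.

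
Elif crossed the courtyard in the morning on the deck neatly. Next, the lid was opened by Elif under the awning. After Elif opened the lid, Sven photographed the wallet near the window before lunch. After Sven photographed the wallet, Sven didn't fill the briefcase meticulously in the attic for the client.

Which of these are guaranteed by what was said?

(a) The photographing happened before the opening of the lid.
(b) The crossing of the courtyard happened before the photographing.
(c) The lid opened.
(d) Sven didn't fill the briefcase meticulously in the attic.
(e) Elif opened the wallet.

(b), (c)

(a) Not entailed — the narrative places the opening before the photographing, not after.
(b) Entailed — the narrative places the crossing before the photographing.
(c) Entailed — 'Elif opened the lid' is causative; it entails the inchoative 'the lid opened'.
(d) Not entailed — dropping 'for the client' under negation is not valid — the original leaves open that Sven filled the briefcase some other way.
(e) Not entailed — Elif opened the lid, not the wallet; the wallet belongs to the photographing event.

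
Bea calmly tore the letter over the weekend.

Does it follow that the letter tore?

yes

'Bea tore the letter' is the causative; it entails the inchoative 'the letter tore'.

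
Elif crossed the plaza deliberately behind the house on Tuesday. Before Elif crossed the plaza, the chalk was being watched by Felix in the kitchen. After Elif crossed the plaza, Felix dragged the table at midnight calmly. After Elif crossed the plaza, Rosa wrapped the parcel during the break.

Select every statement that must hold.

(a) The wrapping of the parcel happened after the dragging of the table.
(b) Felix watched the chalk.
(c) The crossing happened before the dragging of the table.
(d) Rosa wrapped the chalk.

(a) Not entailed — the narrative doesn't order the dragging relative to the wrapping.
(b) Entailed — 'watch' is an activity; 'was watching' entails that some watching happened, so 'watched' holds.
(c) Entailed — the narrative places the crossing before the dragging.
(d) Not entailed — Rosa wrapped the parcel, not the chalk; the chalk belongs to the watching event.

(b), (c)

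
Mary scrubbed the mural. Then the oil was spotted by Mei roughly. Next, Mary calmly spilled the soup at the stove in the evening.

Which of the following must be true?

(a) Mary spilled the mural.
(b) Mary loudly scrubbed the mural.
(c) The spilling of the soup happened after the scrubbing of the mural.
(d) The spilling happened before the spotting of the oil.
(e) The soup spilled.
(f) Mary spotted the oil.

(c), (e)

(a) Not entailed — Mary spilled the soup, not the mural; the mural belongs to the scrubbing event.
(b) Not entailed — 'loudly' adds information not in the original event.
(c) Entailed — the narrative places the scrubbing before the spilling.
(d) Not entailed — the narrative places the spotting before the spilling, not after.
(e) Entailed — 'Mary spilled the soup' is causative; it entails the inchoative 'the soup spilled'.
(f) Not entailed — the passage has Mei spotting the oil, not Mary.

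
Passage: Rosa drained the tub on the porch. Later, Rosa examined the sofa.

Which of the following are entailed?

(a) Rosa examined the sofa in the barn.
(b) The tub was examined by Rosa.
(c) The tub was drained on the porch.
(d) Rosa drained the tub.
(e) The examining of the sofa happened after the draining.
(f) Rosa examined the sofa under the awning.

(c), (d), (e)

(a) Not entailed — 'in the barn' adds information not in the original event.
(b) Not entailed — Rosa examined the sofa, not the tub; the tub belongs to the draining event.
(c) Entailed — the original entails any weakening of itself; this just generalizes the agent.
(d) Entailed — this follows by dropping conjuncts from the draining event's description.
(e) Entailed — the narrative places the draining before the examining.
(f) Not entailed — 'under the awning' adds information not in the original event.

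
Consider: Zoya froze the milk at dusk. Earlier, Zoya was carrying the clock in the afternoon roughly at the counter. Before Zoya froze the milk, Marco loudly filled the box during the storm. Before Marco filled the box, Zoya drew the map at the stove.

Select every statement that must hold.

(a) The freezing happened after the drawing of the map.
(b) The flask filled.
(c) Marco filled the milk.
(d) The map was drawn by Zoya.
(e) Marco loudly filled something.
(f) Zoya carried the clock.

(a) Entailed — the narrative places the drawing before the freezing.
(b) Not entailed — the box is what filled, not the flask.
(c) Not entailed — Marco filled the box, not the milk; the milk belongs to the freezing event.
(d) Entailed — this follows by dropping conjuncts from the drawing event's description.
(e) Entailed — dropping 'during the storm' and generalizing the patient leaves a sub-description the original still satisfies.
(f) Entailed — 'carry' is an activity; 'was carrying' entails that some carrying happened, so 'carried' holds.

(a), (d), (e), (f)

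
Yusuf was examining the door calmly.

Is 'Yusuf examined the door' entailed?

'examine' is atelic; if Yusuf was examining the door, then Yusuf examined the door (for some time).

yes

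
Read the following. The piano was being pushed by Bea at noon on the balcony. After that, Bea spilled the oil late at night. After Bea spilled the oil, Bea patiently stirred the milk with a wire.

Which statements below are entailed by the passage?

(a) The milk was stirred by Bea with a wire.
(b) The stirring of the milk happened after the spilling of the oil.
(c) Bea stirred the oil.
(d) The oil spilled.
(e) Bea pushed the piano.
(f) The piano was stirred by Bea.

(a) Entailed — the original entails any weakening of itself; this just drops 'patiently'.
(b) Entailed — the narrative places the spilling before the stirring.
(c) Not entailed — Bea stirred the milk, not the oil; the oil belongs to the spilling event.
(d) Entailed — 'Bea spilled the oil' is causative; it entails the inchoative 'the oil spilled'.
(e) Entailed — 'push' is an activity; 'was pushing' entails that some pushing happened, so 'pushed' holds.
(f) Not entailed — Bea stirred the milk, not the piano; the piano belongs to the pushing event.

(a), (b), (d), (e)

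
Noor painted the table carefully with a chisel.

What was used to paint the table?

'with a chisel' marks the instrument of the painting event.

a chisel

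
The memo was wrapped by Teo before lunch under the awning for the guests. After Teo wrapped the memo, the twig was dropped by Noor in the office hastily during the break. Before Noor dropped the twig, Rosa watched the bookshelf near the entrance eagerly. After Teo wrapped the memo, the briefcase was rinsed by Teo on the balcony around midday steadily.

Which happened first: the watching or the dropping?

The connectives place the watching before the dropping.

the watching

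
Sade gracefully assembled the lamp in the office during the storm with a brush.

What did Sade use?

a brush

'with a brush' marks the instrument of the assembling event.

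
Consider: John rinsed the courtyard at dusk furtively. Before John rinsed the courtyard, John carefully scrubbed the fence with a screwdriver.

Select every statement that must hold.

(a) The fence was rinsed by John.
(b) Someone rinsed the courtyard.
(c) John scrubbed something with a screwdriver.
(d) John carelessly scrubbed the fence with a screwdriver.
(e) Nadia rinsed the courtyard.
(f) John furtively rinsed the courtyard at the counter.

(b), (c)

(a) Not entailed — John rinsed the courtyard, not the fence; the fence belongs to the scrubbing event.
(b) Entailed — dropping 'furtively', 'at dusk' and generalizing the agent leaves a sub-description the original still satisfies.
(c) Entailed — this follows by dropping conjuncts from the scrubbing event's description.
(d) Not entailed — 'carelessly' adds a manner not in (and inconsistent with) the original.
(e) Not entailed — the passage has John rinsing the courtyard, not Nadia.
(f) Not entailed — 'at the counter' adds information not in the original event.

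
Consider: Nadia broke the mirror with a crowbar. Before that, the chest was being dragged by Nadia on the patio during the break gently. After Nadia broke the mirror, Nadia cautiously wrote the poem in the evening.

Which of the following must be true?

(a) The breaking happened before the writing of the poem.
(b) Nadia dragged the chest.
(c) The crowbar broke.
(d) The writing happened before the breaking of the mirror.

(a), (b)

(a) Entailed — the narrative places the breaking before the writing.
(b) Entailed — 'drag' is an activity; 'was dragging' entails that some dragging happened, so 'dragged' holds.
(c) Not entailed — the mirror is what broke, not the crowbar.
(d) Not entailed — the narrative places the breaking before the writing, not after.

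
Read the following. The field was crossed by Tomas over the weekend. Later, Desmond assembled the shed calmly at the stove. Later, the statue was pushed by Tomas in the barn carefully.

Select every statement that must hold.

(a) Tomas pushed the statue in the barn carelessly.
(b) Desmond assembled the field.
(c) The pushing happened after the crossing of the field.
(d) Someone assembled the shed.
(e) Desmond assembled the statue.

(c), (d)

(a) Not entailed — 'carelessly' adds a manner not in (and inconsistent with) the original.
(b) Not entailed — Desmond assembled the shed, not the field; the field belongs to the crossing event.
(c) Entailed — the narrative places the crossing before the pushing.
(d) Entailed — this follows by dropping conjuncts from the assembling event's description.
(e) Not entailed — Desmond assembled the shed, not the statue; the statue belongs to the pushing event.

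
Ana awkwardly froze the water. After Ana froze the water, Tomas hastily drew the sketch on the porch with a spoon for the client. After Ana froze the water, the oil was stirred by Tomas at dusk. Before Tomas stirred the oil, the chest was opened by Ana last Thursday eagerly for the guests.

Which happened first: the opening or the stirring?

the opening

The connectives place the opening before the stirring.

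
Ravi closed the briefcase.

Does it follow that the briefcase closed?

'Ravi closed the briefcase' is the causative; it entails the inchoative 'the briefcase closed'.

yes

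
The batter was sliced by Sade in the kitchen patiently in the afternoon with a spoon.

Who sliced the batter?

'Sade' marks the agent of the slicing event.

Sade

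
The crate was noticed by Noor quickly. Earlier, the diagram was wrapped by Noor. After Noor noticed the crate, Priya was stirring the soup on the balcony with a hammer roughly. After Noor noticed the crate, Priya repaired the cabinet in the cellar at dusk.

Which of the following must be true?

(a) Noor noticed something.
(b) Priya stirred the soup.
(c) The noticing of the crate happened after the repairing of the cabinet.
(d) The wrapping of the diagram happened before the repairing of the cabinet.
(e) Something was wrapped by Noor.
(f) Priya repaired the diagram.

(a) Entailed — the original entails any weakening of itself; this just drops 'quickly' and generalizes the patient.
(b) Entailed — 'stir' is an activity; 'was stirring' entails that some stirring happened, so 'stirred' holds.
(c) Not entailed — the narrative places the noticing before the repairing, not after.
(d) Entailed — the narrative places the wrapping before the repairing.
(e) Entailed — every conjunct here is already in the original wrapping event.
(f) Not entailed — Priya repaired the cabinet, not the diagram; the diagram belongs to the wrapping event.

(a), (b), (d), (e)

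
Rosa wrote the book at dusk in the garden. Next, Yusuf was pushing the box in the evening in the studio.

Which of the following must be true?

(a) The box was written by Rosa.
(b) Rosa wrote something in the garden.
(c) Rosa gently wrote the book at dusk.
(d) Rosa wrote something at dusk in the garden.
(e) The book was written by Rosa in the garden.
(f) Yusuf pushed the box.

(b), (d), (e), (f)

(a) Not entailed — Rosa wrote the book, not the box; the box belongs to the pushing event.
(b) Entailed — dropping 'at dusk' and generalizing the patient leaves a sub-description the original still satisfies.
(c) Not entailed — 'gently' adds information not in the original event.
(d) Entailed — generalizing the patient leaves a sub-description the original still satisfies.
(e) Entailed — every conjunct here is already in the original writing event.
(f) Entailed — 'push' is an activity; 'was pushing' entails that some pushing happened, so 'pushed' holds.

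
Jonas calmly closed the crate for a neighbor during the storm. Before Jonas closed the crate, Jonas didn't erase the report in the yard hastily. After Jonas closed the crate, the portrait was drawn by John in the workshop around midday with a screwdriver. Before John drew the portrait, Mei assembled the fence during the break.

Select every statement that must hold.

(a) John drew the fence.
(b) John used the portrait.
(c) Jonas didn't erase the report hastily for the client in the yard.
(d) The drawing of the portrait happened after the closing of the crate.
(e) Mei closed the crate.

(a) Not entailed — John drew the portrait, not the fence; the fence belongs to the assembling event.
(b) Not entailed — the portrait is the patient, not an instrument — John used a screwdriver.
(c) Entailed — under negation, adding a further restriction is entailed: if no such erasing event occurred, none occurred for the client either.
(d) Entailed — the narrative places the closing before the drawing.
(e) Not entailed — the passage has Jonas closing the crate, not Mei.

(c), (d)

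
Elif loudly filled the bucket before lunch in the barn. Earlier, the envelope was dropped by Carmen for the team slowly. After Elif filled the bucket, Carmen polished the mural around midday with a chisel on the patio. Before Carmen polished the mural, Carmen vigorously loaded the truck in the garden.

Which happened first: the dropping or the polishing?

the dropping

The connectives place the dropping before the polishing.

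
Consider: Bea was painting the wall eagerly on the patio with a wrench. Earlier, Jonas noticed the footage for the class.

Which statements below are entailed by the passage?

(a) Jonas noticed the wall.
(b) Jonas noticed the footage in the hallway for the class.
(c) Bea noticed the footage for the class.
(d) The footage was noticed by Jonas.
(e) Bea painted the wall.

(d)

(a) Not entailed — Jonas noticed the footage, not the wall; the wall belongs to the painting event.
(b) Not entailed — 'in the hallway' adds information not in the original event.
(c) Not entailed — the passage has Jonas noticing the footage, not Bea.
(d) Entailed — dropping 'for the class' leaves a sub-description the original still satisfies.
(e) Not entailed — 'was painting' is progressive on an accomplishment; it does not entail the completed 'painted'.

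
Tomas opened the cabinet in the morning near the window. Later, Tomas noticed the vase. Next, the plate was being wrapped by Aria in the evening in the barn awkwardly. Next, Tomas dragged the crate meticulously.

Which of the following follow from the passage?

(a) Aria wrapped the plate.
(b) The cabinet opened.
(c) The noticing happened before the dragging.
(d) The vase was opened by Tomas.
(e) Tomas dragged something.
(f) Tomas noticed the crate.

(b), (c), (e)

(a) Not entailed — 'was wrapping' is progressive on an accomplishment; it does not entail the completed 'wrapped'.
(b) Entailed — 'Tomas opened the cabinet' is causative; it entails the inchoative 'the cabinet opened'.
(c) Entailed — the narrative places the noticing before the dragging.
(d) Not entailed — Tomas opened the cabinet, not the vase; the vase belongs to the noticing event.
(e) Entailed — dropping 'meticulously' and generalizing the patient leaves a sub-description the original still satisfies.
(f) Not entailed — Tomas noticed the vase, not the crate; the crate belongs to the dragging event.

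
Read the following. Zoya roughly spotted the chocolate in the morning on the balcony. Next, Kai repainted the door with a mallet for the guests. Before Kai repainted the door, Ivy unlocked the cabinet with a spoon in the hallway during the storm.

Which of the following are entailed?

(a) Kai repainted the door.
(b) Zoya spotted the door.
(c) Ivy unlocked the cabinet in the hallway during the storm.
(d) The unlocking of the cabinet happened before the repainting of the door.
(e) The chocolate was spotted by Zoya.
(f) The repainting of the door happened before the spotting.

(a), (c), (d), (e)

(a) Entailed — every conjunct here is already in the original repainting event.
(b) Not entailed — Zoya spotted the chocolate, not the door; the door belongs to the repainting event.
(c) Entailed — the original entails any weakening of itself; this just drops 'with a spoon'.
(d) Entailed — the narrative places the unlocking before the repainting.
(e) Entailed — this follows by dropping conjuncts from the spotting event's description.
(f) Not entailed — the narrative places the spotting before the repainting, not after.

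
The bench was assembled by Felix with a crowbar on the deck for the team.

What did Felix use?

'with a crowbar' marks the instrument of the assembling event.

a crowbar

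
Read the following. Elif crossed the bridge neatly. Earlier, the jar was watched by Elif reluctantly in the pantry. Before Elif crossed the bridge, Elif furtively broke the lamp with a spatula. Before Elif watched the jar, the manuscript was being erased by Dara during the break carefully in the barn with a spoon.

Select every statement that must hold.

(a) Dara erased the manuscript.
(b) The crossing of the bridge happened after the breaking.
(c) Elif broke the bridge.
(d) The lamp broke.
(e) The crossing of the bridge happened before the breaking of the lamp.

(a) Not entailed — 'was erasing' is progressive on an accomplishment; it does not entail the completed 'erased'.
(b) Entailed — the narrative places the breaking before the crossing.
(c) Not entailed — Elif broke the lamp, not the bridge; the bridge belongs to the crossing event.
(d) Entailed — 'Elif broke the lamp' is causative; it entails the inchoative 'the lamp broke'.
(e) Not entailed — the narrative places the breaking before the crossing, not after.

(b), (d)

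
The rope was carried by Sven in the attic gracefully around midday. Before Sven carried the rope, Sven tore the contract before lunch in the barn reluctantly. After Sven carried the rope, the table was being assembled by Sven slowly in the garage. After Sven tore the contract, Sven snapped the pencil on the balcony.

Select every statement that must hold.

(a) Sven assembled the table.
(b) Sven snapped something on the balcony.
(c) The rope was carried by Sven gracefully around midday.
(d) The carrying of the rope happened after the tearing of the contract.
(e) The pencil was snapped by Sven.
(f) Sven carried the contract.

(a) Not entailed — 'was assembling' is progressive on an accomplishment; it does not entail the completed 'assembled'.
(b) Entailed — generalizing the patient leaves a sub-description the original still satisfies.
(c) Entailed — the original entails any weakening of itself; this just drops 'in the attic'.
(d) Entailed — the narrative places the tearing before the carrying.
(e) Entailed — the original entails any weakening of itself; this just drops 'on the balcony'.
(f) Not entailed — Sven carried the rope, not the contract; the contract belongs to the tearing event.

(b), (c), (d), (e)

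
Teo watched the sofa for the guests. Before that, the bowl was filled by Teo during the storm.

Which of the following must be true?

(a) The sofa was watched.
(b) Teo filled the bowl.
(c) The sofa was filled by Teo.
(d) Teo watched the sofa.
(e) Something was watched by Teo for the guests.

(a) Entailed — every conjunct here is already in the original watching event.
(b) Entailed — every conjunct here is already in the original filling event.
(c) Not entailed — Teo filled the bowl, not the sofa; the sofa belongs to the watching event.
(d) Entailed — this follows by dropping conjuncts from the watching event's description.
(e) Entailed — this follows by dropping conjuncts from the watching event's description.

(a), (b), (d), (e)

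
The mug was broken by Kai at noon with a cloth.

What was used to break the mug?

a cloth

'with a cloth' marks the instrument of the breaking event.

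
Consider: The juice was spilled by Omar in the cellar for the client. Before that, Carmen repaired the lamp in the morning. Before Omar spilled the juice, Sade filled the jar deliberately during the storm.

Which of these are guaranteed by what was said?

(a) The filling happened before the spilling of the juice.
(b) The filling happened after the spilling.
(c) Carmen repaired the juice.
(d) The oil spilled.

(a)

(a) Entailed — the narrative places the filling before the spilling.
(b) Not entailed — the narrative places the filling before the spilling, not after.
(c) Not entailed — Carmen repaired the lamp, not the juice; the juice belongs to the spilling event.
(d) Not entailed — the juice is what spilled, not the oil.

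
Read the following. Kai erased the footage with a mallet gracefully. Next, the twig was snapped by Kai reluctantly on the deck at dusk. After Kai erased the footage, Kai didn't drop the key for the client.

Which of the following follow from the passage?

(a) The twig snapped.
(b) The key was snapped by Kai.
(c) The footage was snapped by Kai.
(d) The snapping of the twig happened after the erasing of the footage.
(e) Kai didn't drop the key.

(a) Entailed — 'Kai snapped the twig' is causative; it entails the inchoative 'the twig snapped'.
(b) Not entailed — Kai snapped the twig, not the key; the key belongs to the dropping event.
(c) Not entailed — Kai snapped the twig, not the footage; the footage belongs to the erasing event.
(d) Entailed — the narrative places the erasing before the snapping.
(e) Not entailed — dropping 'for the client' under negation is not valid — the original leaves open that Kai dropped the key some other way.

(a), (d)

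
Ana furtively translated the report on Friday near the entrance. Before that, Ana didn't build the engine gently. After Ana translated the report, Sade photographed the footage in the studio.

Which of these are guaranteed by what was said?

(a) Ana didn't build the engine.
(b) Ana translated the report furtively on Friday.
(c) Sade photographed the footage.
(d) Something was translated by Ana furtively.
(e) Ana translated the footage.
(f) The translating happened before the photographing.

(a) Not entailed — dropping 'gently' under negation is not valid — the original leaves open that Ana built the engine some other way.
(b) Entailed — the original entails any weakening of itself; this just drops 'near the entrance'.
(c) Entailed — this follows by dropping conjuncts from the photographing event's description.
(d) Entailed — the original entails any weakening of itself; this just drops 'near the entrance', 'on Friday' and generalizes the patient.
(e) Not entailed — Ana translated the report, not the footage; the footage belongs to the photographing event.
(f) Entailed — the narrative places the translating before the photographing.

(b), (c), (d), (f)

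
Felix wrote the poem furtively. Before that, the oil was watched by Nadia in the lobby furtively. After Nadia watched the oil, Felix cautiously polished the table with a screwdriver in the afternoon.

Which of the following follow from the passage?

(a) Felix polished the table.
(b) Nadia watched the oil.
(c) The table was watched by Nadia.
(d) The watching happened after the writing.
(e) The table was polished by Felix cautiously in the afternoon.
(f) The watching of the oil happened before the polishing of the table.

(a) Entailed — this follows by dropping conjuncts from the polishing event's description.
(b) Entailed — dropping 'furtively', 'in the lobby' leaves a sub-description the original still satisfies.
(c) Not entailed — Nadia watched the oil, not the table; the table belongs to the polishing event.
(d) Not entailed — the narrative places the watching before the writing, not after.
(e) Entailed — this follows by dropping conjuncts from the polishing event's description.
(f) Entailed — the narrative places the watching before the polishing.

(a), (b), (e), (f)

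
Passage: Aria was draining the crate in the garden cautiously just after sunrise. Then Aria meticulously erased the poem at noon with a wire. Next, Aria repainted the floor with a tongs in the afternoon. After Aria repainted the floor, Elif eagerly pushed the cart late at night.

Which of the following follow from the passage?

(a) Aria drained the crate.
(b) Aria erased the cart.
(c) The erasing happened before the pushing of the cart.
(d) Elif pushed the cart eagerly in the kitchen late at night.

(a) Not entailed — 'was draining' is progressive on an accomplishment; it does not entail the completed 'drained'.
(b) Not entailed — Aria erased the poem, not the cart; the cart belongs to the pushing event.
(c) Entailed — the narrative places the erasing before the pushing.
(d) Not entailed — 'in the kitchen' adds information not in the original event.

(c)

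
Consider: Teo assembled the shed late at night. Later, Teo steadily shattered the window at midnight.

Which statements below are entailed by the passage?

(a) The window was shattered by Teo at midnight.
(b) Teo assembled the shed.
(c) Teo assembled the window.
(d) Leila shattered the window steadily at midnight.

(a), (b)

(a) Entailed — every conjunct here is already in the original shattering event.
(b) Entailed — the original entails any weakening of itself; this just drops 'late at night'.
(c) Not entailed — Teo assembled the shed, not the window; the window belongs to the shattering event.
(d) Not entailed — the passage has Teo shattering the window, not Leila.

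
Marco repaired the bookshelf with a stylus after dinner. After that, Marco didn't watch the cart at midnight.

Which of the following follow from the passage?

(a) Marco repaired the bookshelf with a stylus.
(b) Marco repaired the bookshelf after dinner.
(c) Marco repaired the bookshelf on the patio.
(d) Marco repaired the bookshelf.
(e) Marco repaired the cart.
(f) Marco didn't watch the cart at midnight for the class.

(a) Entailed — dropping 'after dinner' leaves a sub-description the original still satisfies.
(b) Entailed — this follows by dropping conjuncts from the repairing event's description.
(c) Not entailed — 'on the patio' adds information not in the original event.
(d) Entailed — dropping 'after dinner', 'with a stylus' leaves a sub-description the original still satisfies.
(e) Not entailed — Marco repaired the bookshelf, not the cart; the cart belongs to the watching event.
(f) Entailed — under negation, adding a further restriction is entailed: if no such watching event occurred, none occurred for the class either.

(a), (b), (d), (f)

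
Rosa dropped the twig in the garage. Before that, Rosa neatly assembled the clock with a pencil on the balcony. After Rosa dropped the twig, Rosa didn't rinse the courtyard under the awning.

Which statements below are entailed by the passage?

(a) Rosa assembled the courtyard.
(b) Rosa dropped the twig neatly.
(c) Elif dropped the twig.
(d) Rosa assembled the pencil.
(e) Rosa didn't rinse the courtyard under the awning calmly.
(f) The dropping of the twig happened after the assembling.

(e), (f)

(a) Not entailed — Rosa assembled the clock, not the courtyard; the courtyard belongs to the rinsing event.
(b) Not entailed — 'neatly' adds information not in the original event.
(c) Not entailed — the passage has Rosa dropping the twig, not Elif.
(d) Not entailed — the pencil is the instrument, not what was assembled.
(e) Entailed — under negation, adding a further restriction is entailed: if no such rinsing event occurred, none occurred calmly either.
(f) Entailed — the narrative places the assembling before the dropping.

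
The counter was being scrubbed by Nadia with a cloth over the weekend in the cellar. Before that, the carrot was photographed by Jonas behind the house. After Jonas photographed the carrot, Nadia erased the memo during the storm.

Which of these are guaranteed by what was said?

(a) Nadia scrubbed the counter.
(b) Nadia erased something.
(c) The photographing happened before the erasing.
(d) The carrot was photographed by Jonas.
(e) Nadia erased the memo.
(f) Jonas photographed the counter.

(a) Entailed — 'scrub' is an activity; 'was scrubbing' entails that some scrubbing happened, so 'scrubbed' holds.
(b) Entailed — this follows by dropping conjuncts from the erasing event's description.
(c) Entailed — the narrative places the photographing before the erasing.
(d) Entailed — the original entails any weakening of itself; this just drops 'behind the house'.
(e) Entailed — this follows by dropping conjuncts from the erasing event's description.
(f) Not entailed — Jonas photographed the carrot, not the counter; the counter belongs to the scrubbing event.

(a), (b), (c), (d), (e)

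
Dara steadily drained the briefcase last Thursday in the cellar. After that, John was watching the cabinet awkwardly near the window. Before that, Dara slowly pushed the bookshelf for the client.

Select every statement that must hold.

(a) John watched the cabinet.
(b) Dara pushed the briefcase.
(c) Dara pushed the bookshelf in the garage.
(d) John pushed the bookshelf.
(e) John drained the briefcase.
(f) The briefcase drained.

(a), (f)

(a) Entailed — 'watch' is an activity; 'was watching' entails that some watching happened, so 'watched' holds.
(b) Not entailed — Dara pushed the bookshelf, not the briefcase; the briefcase belongs to the draining event.
(c) Not entailed — 'in the garage' adds information not in the original event.
(d) Not entailed — the passage has Dara pushing the bookshelf, not John.
(e) Not entailed — the passage has Dara draining the briefcase, not John.
(f) Entailed — 'Dara drained the briefcase' is causative; it entails the inchoative 'the briefcase drained'.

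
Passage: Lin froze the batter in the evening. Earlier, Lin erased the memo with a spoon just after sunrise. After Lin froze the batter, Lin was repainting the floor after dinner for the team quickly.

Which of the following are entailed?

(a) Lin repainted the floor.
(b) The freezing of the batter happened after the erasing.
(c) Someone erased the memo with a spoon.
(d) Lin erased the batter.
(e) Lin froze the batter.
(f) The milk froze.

(a) Not entailed — 'was repainting' is progressive on an accomplishment; it does not entail the completed 'repainted'.
(b) Entailed — the narrative places the erasing before the freezing.
(c) Entailed — every conjunct here is already in the original erasing event.
(d) Not entailed — Lin erased the memo, not the batter; the batter belongs to the freezing event.
(e) Entailed — dropping 'in the evening' leaves a sub-description the original still satisfies.
(f) Not entailed — the batter is what froze, not the milk.

(b), (c), (e)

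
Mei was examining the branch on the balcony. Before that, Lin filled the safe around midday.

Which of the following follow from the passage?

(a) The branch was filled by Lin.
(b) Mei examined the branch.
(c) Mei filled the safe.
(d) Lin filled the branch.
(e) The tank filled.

(a) Not entailed — Lin filled the safe, not the branch; the branch belongs to the examining event.
(b) Entailed — 'examine' is an activity; 'was examining' entails that some examining happened, so 'examined' holds.
(c) Not entailed — the passage has Lin filling the safe, not Mei.
(d) Not entailed — Lin filled the safe, not the branch; the branch belongs to the examining event.
(e) Not entailed — the safe is what filled, not the tank.

(b)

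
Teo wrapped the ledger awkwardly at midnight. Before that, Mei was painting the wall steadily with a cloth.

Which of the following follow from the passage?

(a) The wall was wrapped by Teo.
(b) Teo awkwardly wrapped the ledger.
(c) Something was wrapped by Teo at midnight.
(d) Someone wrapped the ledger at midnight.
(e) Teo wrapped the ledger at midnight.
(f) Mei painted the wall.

(b), (c), (d), (e)

(a) Not entailed — Teo wrapped the ledger, not the wall; the wall belongs to the painting event.
(b) Entailed — dropping 'at midnight' leaves a sub-description the original still satisfies.
(c) Entailed — dropping 'awkwardly' and generalizing the patient leaves a sub-description the original still satisfies.
(d) Entailed — dropping 'awkwardly' and generalizing the agent leaves a sub-description the original still satisfies.
(e) Entailed — this follows by dropping conjuncts from the wrapping event's description.
(f) Not entailed — 'was painting' is progressive on an accomplishment; it does not entail the completed 'painted'.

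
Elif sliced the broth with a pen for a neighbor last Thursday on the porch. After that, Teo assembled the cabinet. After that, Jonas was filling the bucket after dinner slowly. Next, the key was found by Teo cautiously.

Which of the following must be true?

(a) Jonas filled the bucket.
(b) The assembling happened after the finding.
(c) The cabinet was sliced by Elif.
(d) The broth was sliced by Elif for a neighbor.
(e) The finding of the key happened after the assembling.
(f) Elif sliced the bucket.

(a) Not entailed — 'was filling' is progressive on an accomplishment; it does not entail the completed 'filled'.
(b) Not entailed — the narrative places the assembling before the finding, not after.
(c) Not entailed — Elif sliced the broth, not the cabinet; the cabinet belongs to the assembling event.
(d) Entailed — this follows by dropping conjuncts from the slicing event's description.
(e) Entailed — the narrative places the assembling before the finding.
(f) Not entailed — Elif sliced the broth, not the bucket; the bucket belongs to the filling event.

(d), (e)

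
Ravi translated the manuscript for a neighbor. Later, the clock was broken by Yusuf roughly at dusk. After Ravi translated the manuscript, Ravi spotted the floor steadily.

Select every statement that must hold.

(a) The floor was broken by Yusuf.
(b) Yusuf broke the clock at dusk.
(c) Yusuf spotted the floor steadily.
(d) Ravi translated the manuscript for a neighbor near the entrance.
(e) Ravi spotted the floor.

(a) Not entailed — Yusuf broke the clock, not the floor; the floor belongs to the spotting event.
(b) Entailed — this follows by dropping conjuncts from the breaking event's description.
(c) Not entailed — the passage has Ravi spotting the floor, not Yusuf.
(d) Not entailed — 'near the entrance' adds information not in the original event.
(e) Entailed — this follows by dropping conjuncts from the spotting event's description.

(b), (e)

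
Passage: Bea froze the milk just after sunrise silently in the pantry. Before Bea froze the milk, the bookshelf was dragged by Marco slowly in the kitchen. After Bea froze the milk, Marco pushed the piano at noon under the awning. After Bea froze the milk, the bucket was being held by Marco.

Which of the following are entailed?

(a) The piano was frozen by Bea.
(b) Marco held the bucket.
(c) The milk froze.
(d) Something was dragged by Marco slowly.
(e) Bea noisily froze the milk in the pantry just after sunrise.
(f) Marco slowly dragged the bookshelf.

(b), (c), (d), (f)

(a) Not entailed — Bea froze the milk, not the piano; the piano belongs to the pushing event.
(b) Entailed — 'hold' is an activity; 'was holding' entails that some holding happened, so 'held' holds.
(c) Entailed — 'Bea froze the milk' is causative; it entails the inchoative 'the milk froze'.
(d) Entailed — this follows by dropping conjuncts from the dragging event's description.
(e) Not entailed — 'noisily' adds a manner not in (and inconsistent with) the original.
(f) Entailed — dropping 'in the kitchen' leaves a sub-description the original still satisfies.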